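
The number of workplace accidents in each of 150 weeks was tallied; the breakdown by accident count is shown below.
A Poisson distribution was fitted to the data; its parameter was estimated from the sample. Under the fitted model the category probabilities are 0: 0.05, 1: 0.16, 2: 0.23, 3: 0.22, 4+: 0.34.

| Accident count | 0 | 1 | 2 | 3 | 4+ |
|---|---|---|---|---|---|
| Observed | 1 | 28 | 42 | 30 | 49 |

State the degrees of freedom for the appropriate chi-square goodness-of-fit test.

There are k = 5 categories and 1 parameter estimated from the data, so df = 5 − 1 − 1 = 3.

3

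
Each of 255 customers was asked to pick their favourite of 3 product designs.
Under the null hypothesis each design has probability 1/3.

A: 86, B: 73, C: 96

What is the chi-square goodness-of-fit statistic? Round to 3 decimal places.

Under H₀ each category has probability 1/3, so each expected count is 255/3 = 85.
A: (86 − 85)²/85 = 1/85 = 0.0118
B: (73 − 85)²/85 = 144/85 = 1.6941
C: (96 − 85)²/85 = 121/85 = 1.4235
Sum = 3.129

3.129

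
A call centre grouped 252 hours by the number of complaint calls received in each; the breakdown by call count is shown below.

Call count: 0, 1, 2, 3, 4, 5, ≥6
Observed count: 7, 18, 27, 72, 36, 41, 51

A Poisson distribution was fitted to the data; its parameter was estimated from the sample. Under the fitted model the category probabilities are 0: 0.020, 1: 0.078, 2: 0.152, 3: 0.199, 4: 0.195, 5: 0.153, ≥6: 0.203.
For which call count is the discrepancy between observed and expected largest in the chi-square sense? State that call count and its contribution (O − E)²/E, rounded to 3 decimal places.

Expected counts E_i = n·p_i: 252×0.020 = 5.04, 252×0.078 = 19.656, 252×0.152 = 38.304, 252×0.199 = 50.148, 252×0.195 = 49.14, 252×0.153 = 38.556, 252×0.203 = 51.156.
0: (7 − 5.04)²/5.04 = 3.8416/5.04 = 0.7622
1: (18 − 19.656)²/19.656 = 2.742336/19.656 = 0.1395
2: (27 − 38.304)²/38.304 = 127.780416/38.304 = 3.3360
3: (72 − 50.148)²/50.148 = 477.509904/50.148 = 9.5220
4: (36 − 49.14)²/49.14 = 172.6596/49.14 = 3.5136
5: (41 − 38.556)²/38.556 = 5.973136/38.556 = 0.1549
≥6: (51 − 51.156)²/51.156 = 0.024336/51.156 = 0.0005
The largest term is for 3: 9.522.

3, 9.522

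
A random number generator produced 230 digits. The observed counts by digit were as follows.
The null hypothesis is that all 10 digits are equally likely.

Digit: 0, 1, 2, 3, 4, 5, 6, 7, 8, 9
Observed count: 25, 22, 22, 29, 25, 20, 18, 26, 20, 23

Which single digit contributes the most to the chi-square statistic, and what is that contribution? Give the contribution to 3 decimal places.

Under H₀ each category has probability 1/10, so each expected count is 230/10 = 23.
cat         O        E   (O−E)²/E
0          25       23     0.1739
1          22       23     0.0435
2          22       23     0.0435
3          29       23     1.5652
4          25       23     0.1739
5          20       23     0.3913
6          18       23     1.0870
7          26       23     0.3913
8          20       23     0.3913
9          23       23     0.0000
The largest term is for 3: 1.565.

3, 1.565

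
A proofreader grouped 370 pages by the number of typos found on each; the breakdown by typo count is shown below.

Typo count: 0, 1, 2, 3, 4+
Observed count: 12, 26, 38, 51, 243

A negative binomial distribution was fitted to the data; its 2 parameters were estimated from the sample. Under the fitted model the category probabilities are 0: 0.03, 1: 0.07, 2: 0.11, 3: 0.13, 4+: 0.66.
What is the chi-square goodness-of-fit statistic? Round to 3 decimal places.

Expected counts E_i = n·p_i: 370×0.03 = 11.1, 370×0.07 = 25.9, 370×0.11 = 40.7, 370×0.13 = 48.1, 370×0.66 = 244.2.
cat         O        E   (O−E)²/E
0          12     11.1     0.0730
1          26     25.9     0.0004
2          38     40.7     0.1791
3          51     48.1     0.1748
4+        243    244.2     0.0059
Sum = 0.433

0.433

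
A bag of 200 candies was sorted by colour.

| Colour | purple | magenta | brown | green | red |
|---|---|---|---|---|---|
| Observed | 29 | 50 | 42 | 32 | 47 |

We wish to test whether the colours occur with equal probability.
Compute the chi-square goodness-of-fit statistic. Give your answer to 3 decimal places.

Expected count for each of the 5 categories: 200/5 = 40.
cat          O        E   (O−E)²/E
purple      29       40     3.0250
magenta     50       40     2.5000
brown       42       40     0.1000
green       32       40     1.6000
red         47       40     1.2250
Sum = 8.450

8.450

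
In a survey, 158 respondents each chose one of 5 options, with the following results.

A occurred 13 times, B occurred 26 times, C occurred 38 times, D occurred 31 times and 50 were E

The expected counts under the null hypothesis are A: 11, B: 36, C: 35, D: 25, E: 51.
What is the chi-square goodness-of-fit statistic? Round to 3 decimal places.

4.858

cat         O        E   (O−E)²/E
A          13       11     0.3636
B          26       36     2.7778
C          38       35     0.2571
D          31       25     1.4400
E          50       51     0.0196
Sum = 4.858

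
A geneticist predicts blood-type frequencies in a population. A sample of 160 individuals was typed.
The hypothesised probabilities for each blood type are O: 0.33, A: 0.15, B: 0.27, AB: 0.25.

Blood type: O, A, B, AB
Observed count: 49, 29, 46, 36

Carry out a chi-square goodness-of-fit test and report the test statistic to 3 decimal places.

Expected counts E_i = n·p_i: 160×0.33 = 52.8, 160×0.15 = 24, 160×0.27 = 43.2, 160×0.25 = 40.
cat         O        E   (O−E)²/E
O          49     52.8     0.2735
A          29       24     1.0417
B          46     43.2     0.1815
AB         36       40     0.4000
Sum = 1.897

1.897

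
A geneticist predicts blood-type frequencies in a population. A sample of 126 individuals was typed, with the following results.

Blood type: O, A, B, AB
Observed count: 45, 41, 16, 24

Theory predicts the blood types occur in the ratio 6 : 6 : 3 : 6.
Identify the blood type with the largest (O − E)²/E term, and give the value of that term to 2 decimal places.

AB, 4.00

Ratio total = 21. Expected counts: 126×6/21 = 36, 126×6/21 = 36, 126×3/21 = 18, 126×6/21 = 36.
cat         O        E   (O−E)²/E
O          45       36      2.250
A          41       36      0.694
B          16       18      0.222
AB         24       36      4.000
The largest term is for AB: 4.00.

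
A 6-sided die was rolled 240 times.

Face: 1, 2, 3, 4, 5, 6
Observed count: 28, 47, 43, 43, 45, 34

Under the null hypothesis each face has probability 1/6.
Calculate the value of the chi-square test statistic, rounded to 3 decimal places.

Under H₀ each category has probability 1/6, so each expected count is 240/6 = 40.
cat         O        E   (O−E)²/E
1          28       40     3.6000
2          47       40     1.2250
3          43       40     0.2250
4          43       40     0.2250
5          45       40     0.6250
6          34       40     0.9000
Sum = 6.800

6.800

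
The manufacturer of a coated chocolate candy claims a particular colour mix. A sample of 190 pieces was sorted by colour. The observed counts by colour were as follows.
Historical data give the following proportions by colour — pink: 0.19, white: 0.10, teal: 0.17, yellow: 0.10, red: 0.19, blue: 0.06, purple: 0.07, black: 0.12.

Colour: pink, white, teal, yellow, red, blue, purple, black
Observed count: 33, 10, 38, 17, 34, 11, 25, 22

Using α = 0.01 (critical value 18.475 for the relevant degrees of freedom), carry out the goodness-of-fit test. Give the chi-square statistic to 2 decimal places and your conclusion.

Expected counts E_i = n·p_i: 190×0.19 = 36.1, 190×0.10 = 19, 190×0.17 = 32.3, 190×0.10 = 19, 190×0.19 = 36.1, 190×0.06 = 11.4, 190×0.07 = 13.3, 190×0.12 = 22.8.
cat         O        E   (O−E)²/E
pink       33     36.1      0.266
white      10       19      4.263
teal       38     32.3      1.006
yellow     17       19      0.211
red        34     36.1      0.122
blue       11     11.4      0.014
purple     25     13.3     10.292
black      22     22.8      0.028
Sum = 16.20
df = 7. Since 16.20 < 18.475, we do not reject H₀.

16.20; do not reject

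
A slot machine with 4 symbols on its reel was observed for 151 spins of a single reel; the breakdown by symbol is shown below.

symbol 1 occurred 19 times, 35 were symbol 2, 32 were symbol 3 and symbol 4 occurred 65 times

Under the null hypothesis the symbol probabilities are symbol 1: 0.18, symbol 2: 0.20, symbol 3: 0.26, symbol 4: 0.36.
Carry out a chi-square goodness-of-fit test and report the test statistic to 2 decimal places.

Expected counts E_i = n·p_i: 151×0.18 = 27.18, 151×0.20 = 30.2, 151×0.26 = 39.26, 151×0.36 = 54.36.
cat           O        E   (O−E)²/E
symbol 1     19    27.18      2.462
symbol 2     35     30.2      0.763
symbol 3     32    39.26      1.343
symbol 4     65    54.36      2.083
Sum = 6.65

6.65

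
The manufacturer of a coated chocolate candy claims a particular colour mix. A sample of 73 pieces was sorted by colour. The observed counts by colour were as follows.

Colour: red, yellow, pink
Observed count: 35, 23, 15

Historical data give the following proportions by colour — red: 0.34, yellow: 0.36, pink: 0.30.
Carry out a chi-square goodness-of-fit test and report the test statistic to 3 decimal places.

6.759

Expected counts E_i = n·p_i: 73×0.34 = 24.82, 73×0.36 = 26.28, 73×0.30 = 21.9.
cat         O        E   (O−E)²/E
red        35    24.82     4.1754
yellow     23    26.28     0.4094
pink       15     21.9     2.1740
Sum = 6.759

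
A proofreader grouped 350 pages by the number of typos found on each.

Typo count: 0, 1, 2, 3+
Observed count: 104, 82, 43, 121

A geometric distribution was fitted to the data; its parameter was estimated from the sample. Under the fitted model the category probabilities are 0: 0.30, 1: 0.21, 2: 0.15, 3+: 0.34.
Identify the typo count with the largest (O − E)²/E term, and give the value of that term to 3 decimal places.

2, 1.719

Expected counts E_i = n·p_i: 350×0.30 = 105, 350×0.21 = 73.5, 350×0.15 = 52.5, 350×0.34 = 119.
χ² = (104−105)²/105 + (82−73.5)²/73.5 + (43−52.5)²/52.5 + (121−119)²/119
   = 0.0095 + 0.9830 + 1.7190 + 0.0336
The largest term is for 2: 1.719.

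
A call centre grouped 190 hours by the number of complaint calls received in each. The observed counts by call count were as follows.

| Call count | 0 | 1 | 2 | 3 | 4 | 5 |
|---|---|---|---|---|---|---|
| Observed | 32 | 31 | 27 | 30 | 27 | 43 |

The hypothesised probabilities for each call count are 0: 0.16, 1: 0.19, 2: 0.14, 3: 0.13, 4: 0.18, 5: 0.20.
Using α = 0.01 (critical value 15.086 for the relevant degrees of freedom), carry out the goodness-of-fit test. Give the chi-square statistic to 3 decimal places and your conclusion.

Expected counts E_i = n·p_i: 190×0.16 = 30.4, 190×0.19 = 36.1, 190×0.14 = 26.6, 190×0.13 = 24.7, 190×0.18 = 34.2, 190×0.20 = 38.
0: (32 − 30.4)²/30.4 = 2.56/30.4 = 0.0842
1: (31 − 36.1)²/36.1 = 26.01/36.1 = 0.7205
2: (27 − 26.6)²/26.6 = 0.16/26.6 = 0.0060
3: (30 − 24.7)²/24.7 = 28.09/24.7 = 1.1372
4: (27 − 34.2)²/34.2 = 51.84/34.2 = 1.5158
5: (43 − 38)²/38 = 25/38 = 0.6579
Sum = 4.122
df = 5. Since 4.122 < 15.086, we do not reject H₀.

4.122; do not reject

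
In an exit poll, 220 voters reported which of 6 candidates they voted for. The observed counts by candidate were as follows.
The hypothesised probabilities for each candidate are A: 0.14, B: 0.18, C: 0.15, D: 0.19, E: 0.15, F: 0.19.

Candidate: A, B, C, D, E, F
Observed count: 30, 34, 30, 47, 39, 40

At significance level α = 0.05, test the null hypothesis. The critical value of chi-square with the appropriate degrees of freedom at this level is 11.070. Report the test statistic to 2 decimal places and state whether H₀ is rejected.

Expected counts E_i = n·p_i: 220×0.14 = 30.8, 220×0.18 = 39.6, 220×0.15 = 33, 220×0.19 = 41.8, 220×0.15 = 33, 220×0.19 = 41.8.
cat         O        E   (O−E)²/E
A          30     30.8      0.021
B          34     39.6      0.792
C          30       33      0.273
D          47     41.8      0.647
E          39       33      1.091
F          40     41.8      0.078
Sum = 2.90
df = 5. Since 2.90 < 11.070, we do not reject H₀.

2.90; do not reject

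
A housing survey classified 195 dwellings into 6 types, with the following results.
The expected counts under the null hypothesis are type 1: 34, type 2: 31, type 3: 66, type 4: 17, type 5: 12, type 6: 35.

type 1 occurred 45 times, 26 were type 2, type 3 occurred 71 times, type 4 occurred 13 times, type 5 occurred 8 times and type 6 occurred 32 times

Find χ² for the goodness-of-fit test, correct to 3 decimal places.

7.276

χ² = (45−34)²/34 + (26−31)²/31 + (71−66)²/66 + (13−17)²/17 + (8−12)²/12 + (32−35)²/35
   = 3.5588 + 0.8065 + 0.3788 + 0.9412 + 1.3333 + 0.2571
Sum = 7.276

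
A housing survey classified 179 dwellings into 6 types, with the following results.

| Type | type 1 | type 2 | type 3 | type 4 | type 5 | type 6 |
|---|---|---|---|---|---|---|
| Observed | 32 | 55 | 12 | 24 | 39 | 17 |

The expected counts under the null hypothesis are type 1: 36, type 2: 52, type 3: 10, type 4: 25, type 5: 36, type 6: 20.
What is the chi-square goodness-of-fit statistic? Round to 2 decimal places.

χ² = (32−36)²/36 + (55−52)²/52 + (12−10)²/10 + (24−25)²/25 + (39−36)²/36 + (17−20)²/20
   = 0.444 + 0.173 + 0.400 + 0.040 + 0.250 + 0.450
Sum = 1.76

1.76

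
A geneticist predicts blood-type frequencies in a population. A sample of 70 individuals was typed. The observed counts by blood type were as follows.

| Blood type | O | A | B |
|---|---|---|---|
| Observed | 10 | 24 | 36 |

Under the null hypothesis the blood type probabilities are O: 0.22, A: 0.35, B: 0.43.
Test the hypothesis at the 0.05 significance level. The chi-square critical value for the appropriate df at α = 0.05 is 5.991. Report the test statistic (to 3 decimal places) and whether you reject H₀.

3.060; do not reject

Expected counts E_i = n·p_i: 70×0.22 = 15.4, 70×0.35 = 24.5, 70×0.43 = 30.1.
χ² = (10−15.4)²/15.4 + (24−24.5)²/24.5 + (36−30.1)²/30.1
   = 1.8935 + 0.0102 + 1.1565
Sum = 3.060
df = 2. Since 3.060 < 5.991, we do not reject H₀.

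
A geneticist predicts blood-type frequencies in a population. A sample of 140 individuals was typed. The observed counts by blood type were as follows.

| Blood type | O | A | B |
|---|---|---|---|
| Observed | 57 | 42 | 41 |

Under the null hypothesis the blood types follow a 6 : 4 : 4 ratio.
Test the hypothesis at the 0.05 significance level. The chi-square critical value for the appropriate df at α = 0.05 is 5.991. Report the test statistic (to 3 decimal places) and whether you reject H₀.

Ratio total = 14. Expected counts: 140×6/14 = 60, 140×4/14 = 40, 140×4/14 = 40.
cat         O        E   (O−E)²/E
O          57       60     0.1500
A          42       40     0.1000
B          41       40     0.0250
Sum = 0.275
df = 2. Since 0.275 < 5.991, we do not reject H₀.

0.275; do not reject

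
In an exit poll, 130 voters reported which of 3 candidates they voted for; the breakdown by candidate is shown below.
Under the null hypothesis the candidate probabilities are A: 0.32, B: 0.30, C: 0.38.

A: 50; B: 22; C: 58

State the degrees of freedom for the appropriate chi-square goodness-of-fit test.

There are k = 3 categories and no parameters were estimated from the data, so df = 3 − 1 = 2.

2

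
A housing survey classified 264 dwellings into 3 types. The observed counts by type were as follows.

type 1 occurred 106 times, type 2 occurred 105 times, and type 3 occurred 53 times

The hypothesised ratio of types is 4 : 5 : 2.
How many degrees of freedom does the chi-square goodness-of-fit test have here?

2

There are k = 3 categories and no parameters were estimated from the data, so df = 3 − 1 = 2.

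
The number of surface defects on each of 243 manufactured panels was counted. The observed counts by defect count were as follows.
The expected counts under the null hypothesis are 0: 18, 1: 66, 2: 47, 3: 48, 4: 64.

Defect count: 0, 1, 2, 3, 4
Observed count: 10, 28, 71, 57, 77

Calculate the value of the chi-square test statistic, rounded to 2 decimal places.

42.02

cat         O        E   (O−E)²/E
0          10       18      3.556
1          28       66     21.879
2          71       47     12.255
3          57       48      1.688
4          77       64      2.641
Sum = 42.02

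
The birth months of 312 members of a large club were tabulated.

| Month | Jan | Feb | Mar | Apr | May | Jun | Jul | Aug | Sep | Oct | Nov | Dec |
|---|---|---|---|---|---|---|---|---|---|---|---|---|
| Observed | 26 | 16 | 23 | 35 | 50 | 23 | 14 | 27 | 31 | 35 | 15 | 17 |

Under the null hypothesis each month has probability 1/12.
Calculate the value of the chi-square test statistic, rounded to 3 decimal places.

47.231

Expected count for each of the 12 categories: 312/12 = 26.
χ² = (26−26)²/26 + (16−26)²/26 + (23−26)²/26 + (35−26)²/26 + (50−26)²/26 + (23−26)²/26 + (14−26)²/26 + (27−26)²/26 + (31−26)²/26 + (35−26)²/26 + (15−26)²/26 + (17−26)²/26
   = 0.0000 + 3.8462 + 0.3462 + 3.1154 + 22.1538 + 0.3462 + 5.5385 + 0.0385 + 0.9615 + 3.1154 + 4.6538 + 3.1154
Sum = 47.231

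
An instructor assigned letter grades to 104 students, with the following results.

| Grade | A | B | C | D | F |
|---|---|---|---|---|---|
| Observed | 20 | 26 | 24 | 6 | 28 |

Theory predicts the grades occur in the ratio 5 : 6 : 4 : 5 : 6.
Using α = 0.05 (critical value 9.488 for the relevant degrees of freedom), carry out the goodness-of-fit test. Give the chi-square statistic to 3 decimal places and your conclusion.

14.633; reject

Ratio total = 26. Expected counts: 104×5/26 = 20, 104×6/26 = 24, 104×4/26 = 16, 104×5/26 = 20, 104×6/26 = 24.
cat         O        E   (O−E)²/E
A          20       20     0.0000
B          26       24     0.1667
C          24       16     4.0000
D           6       20     9.8000
F          28       24     0.6667
Sum = 14.633
df = 4. Since 14.633 > 9.488, we reject H₀.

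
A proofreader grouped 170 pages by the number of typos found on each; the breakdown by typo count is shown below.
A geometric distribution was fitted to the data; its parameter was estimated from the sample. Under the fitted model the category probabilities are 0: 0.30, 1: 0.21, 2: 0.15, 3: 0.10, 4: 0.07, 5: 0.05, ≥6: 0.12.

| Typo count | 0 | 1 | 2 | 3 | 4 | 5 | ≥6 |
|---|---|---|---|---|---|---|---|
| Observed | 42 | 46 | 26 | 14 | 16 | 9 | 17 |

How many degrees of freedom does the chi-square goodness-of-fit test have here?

There are k = 7 categories and 1 parameter estimated from the data, so df = 7 − 1 − 1 = 5.

5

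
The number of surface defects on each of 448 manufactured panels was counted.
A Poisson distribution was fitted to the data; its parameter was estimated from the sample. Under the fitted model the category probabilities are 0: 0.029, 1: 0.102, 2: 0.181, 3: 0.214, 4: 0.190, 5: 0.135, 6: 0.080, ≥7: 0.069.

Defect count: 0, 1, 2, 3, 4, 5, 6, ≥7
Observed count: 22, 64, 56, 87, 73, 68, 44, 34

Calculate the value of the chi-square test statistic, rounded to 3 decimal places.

Expected counts E_i = n·p_i: 448×0.029 = 12.992, 448×0.102 = 45.696, 448×0.181 = 81.088, 448×0.214 = 95.872, 448×0.190 = 85.12, 448×0.135 = 60.48, 448×0.080 = 35.84, 448×0.069 = 30.912.
cat         O        E   (O−E)²/E
0          22   12.992     6.2457
1          64   45.696     7.3319
2          56   81.088     7.7620
3          87   95.872     0.8210
4          73    85.12     1.7257
5          68    60.48     0.9350
6          44    35.84     1.8579
≥7         34   30.912     0.3085
Sum = 26.988

26.988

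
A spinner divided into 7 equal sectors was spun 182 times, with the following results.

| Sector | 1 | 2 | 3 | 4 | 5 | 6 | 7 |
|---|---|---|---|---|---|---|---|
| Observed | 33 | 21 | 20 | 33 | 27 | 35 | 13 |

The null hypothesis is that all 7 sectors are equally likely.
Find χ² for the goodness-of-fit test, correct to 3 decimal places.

Expected count for each of the 7 categories: 182/7 = 26.
χ² = (33−26)²/26 + (21−26)²/26 + (20−26)²/26 + (33−26)²/26 + (27−26)²/26 + (35−26)²/26 + (13−26)²/26
   = 1.8846 + 0.9615 + 1.3846 + 1.8846 + 0.0385 + 3.1154 + 6.5000
Sum = 15.769

15.769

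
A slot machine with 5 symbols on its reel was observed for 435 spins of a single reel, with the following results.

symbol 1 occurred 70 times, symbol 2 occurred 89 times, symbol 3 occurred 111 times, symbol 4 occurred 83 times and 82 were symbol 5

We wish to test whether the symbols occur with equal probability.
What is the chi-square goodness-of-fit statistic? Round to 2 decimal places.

Under H₀ each category has probability 1/5, so each expected count is 435/5 = 87.
cat           O        E   (O−E)²/E
symbol 1     70       87      3.322
symbol 2     89       87      0.046
symbol 3    111       87      6.621
symbol 4     83       87      0.184
symbol 5     82       87      0.287
Sum = 10.46

10.46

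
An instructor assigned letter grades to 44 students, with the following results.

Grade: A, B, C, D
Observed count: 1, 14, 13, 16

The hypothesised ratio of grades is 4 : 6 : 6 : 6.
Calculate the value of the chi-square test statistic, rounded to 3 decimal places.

Ratio total = 22. Expected counts: 44×4/22 = 8, 44×6/22 = 12, 44×6/22 = 12, 44×6/22 = 12.
A: (1 − 8)²/8 = 49/8 = 6.1250
B: (14 − 12)²/12 = 4/12 = 0.3333
C: (13 − 12)²/12 = 1/12 = 0.0833
D: (16 − 12)²/12 = 16/12 = 1.3333
Sum = 7.875

7.875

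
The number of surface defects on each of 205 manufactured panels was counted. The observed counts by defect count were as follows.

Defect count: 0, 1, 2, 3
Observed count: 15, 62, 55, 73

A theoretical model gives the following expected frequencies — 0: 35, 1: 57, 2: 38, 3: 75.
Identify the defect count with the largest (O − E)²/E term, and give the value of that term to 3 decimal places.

0, 11.429

χ² = (15−35)²/35 + (62−57)²/57 + (55−38)²/38 + (73−75)²/75
   = 11.4286 + 0.4386 + 7.6053 + 0.0533
The largest term is for 0: 11.429.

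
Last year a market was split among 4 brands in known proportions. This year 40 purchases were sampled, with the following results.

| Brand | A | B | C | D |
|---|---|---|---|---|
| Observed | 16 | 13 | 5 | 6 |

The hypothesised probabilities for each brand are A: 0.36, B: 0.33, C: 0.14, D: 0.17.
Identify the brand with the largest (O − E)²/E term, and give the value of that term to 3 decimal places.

A, 0.178

Expected counts E_i = n·p_i: 40×0.36 = 14.4, 40×0.33 = 13.2, 40×0.14 = 5.6, 40×0.17 = 6.8.
χ² = (16−14.4)²/14.4 + (13−13.2)²/13.2 + (5−5.6)²/5.6 + (6−6.8)²/6.8
   = 0.1778 + 0.0030 + 0.0643 + 0.0941
The largest term is for A: 0.178.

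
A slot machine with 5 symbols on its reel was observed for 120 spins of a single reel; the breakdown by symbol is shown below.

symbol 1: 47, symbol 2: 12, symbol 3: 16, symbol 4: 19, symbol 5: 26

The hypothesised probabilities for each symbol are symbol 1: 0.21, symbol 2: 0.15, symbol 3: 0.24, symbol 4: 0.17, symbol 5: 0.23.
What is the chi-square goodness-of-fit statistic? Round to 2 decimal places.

Expected counts E_i = n·p_i: 120×0.21 = 25.2, 120×0.15 = 18, 120×0.24 = 28.8, 120×0.17 = 20.4, 120×0.23 = 27.6.
symbol 1: (47 − 25.2)²/25.2 = 475.24/25.2 = 18.859
symbol 2: (12 − 18)²/18 = 36/18 = 2.000
symbol 3: (16 − 28.8)²/28.8 = 163.84/28.8 = 5.689
symbol 4: (19 − 20.4)²/20.4 = 1.96/20.4 = 0.096
symbol 5: (26 − 27.6)²/27.6 = 2.56/27.6 = 0.093
Sum = 26.74

26.74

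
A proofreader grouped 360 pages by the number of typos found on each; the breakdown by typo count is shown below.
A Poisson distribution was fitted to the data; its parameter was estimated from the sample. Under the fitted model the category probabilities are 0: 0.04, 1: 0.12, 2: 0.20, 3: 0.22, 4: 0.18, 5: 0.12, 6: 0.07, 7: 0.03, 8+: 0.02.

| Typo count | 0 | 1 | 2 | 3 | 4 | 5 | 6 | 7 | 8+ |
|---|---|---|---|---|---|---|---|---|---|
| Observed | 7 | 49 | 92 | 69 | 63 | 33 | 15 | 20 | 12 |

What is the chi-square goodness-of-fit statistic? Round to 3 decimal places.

Expected counts E_i = n·p_i: 360×0.04 = 14.4, 360×0.12 = 43.2, 360×0.20 = 72, 360×0.22 = 79.2, 360×0.18 = 64.8, 360×0.12 = 43.2, 360×0.07 = 25.2, 360×0.03 = 10.8, 360×0.02 = 7.2.
χ² = (7−14.4)²/14.4 + (49−43.2)²/43.2 + (92−72)²/72 + (69−79.2)²/79.2 + (63−64.8)²/64.8 + (33−43.2)²/43.2 + (15−25.2)²/25.2 + (20−10.8)²/10.8 + (12−7.2)²/7.2
   = 3.8028 + 0.7787 + 5.5556 + 1.3136 + 0.0500 + 2.4083 + 4.1286 + 7.8370 + 3.2000
Sum = 29.075

29.075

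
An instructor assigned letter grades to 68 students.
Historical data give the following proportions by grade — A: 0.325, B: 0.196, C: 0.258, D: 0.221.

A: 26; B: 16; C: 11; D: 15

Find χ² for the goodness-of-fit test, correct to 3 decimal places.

3.665

Expected counts E_i = n·p_i: 68×0.325 = 22.1, 68×0.196 = 13.328, 68×0.258 = 17.544, 68×0.221 = 15.028.
A: (26 − 22.1)²/22.1 = 15.21/22.1 = 0.6882
B: (16 − 13.328)²/13.328 = 7.139584/13.328 = 0.5357
C: (11 − 17.544)²/17.544 = 42.823936/17.544 = 2.4409
D: (15 − 15.028)²/15.028 = 0.000784/15.028 = 0.0001
Sum = 3.665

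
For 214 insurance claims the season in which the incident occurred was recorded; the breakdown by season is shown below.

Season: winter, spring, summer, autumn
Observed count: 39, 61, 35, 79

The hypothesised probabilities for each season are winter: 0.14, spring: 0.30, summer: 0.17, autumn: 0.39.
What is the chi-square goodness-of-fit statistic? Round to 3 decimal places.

Expected counts E_i = n·p_i: 214×0.14 = 29.96, 214×0.30 = 64.2, 214×0.17 = 36.38, 214×0.39 = 83.46.
winter: (39 − 29.96)²/29.96 = 81.7216/29.96 = 2.7277
spring: (61 − 64.2)²/64.2 = 10.24/64.2 = 0.1595
summer: (35 − 36.38)²/36.38 = 1.9044/36.38 = 0.0523
autumn: (79 − 83.46)²/83.46 = 19.8916/83.46 = 0.2383
Sum = 3.178

3.178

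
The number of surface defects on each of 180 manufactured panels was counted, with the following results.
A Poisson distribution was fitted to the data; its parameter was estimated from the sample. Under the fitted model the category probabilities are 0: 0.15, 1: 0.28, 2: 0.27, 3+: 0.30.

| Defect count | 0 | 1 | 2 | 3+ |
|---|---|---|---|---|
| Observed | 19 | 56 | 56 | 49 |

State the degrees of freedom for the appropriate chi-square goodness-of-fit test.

There are k = 4 categories and 1 parameter estimated from the data, so df = 4 − 1 − 1 = 2.

2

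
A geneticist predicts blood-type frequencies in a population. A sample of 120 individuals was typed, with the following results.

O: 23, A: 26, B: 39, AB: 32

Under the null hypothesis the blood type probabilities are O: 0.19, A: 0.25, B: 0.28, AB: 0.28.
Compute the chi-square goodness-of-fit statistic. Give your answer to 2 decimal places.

1.48

Expected counts E_i = n·p_i: 120×0.19 = 22.8, 120×0.25 = 30, 120×0.28 = 33.6, 120×0.28 = 33.6.
χ² = (23−22.8)²/22.8 + (26−30)²/30 + (39−33.6)²/33.6 + (32−33.6)²/33.6
   = 0.002 + 0.533 + 0.868 + 0.076
Sum = 1.48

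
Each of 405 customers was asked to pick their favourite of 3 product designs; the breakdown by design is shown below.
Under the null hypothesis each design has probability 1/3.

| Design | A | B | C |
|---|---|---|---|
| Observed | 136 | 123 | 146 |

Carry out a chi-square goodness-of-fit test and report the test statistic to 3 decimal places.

1.970

Expected count for each of the 3 categories: 405/3 = 135.
cat         O        E   (O−E)²/E
A         136      135     0.0074
B         123      135     1.0667
C         146      135     0.8963
Sum = 1.970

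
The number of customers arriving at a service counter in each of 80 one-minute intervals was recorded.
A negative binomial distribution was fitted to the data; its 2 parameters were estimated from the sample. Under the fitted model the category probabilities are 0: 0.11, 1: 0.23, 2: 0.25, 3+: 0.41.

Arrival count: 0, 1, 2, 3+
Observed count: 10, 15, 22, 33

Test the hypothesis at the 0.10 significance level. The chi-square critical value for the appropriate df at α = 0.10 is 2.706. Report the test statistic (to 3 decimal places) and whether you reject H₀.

0.993; do not reject

Expected counts E_i = n·p_i: 80×0.11 = 8.8, 80×0.23 = 18.4, 80×0.25 = 20, 80×0.41 = 32.8.
0: (10 − 8.8)²/8.8 = 1.44/8.8 = 0.1636
1: (15 − 18.4)²/18.4 = 11.56/18.4 = 0.6283
2: (22 − 20)²/20 = 4/20 = 0.2000
3+: (33 − 32.8)²/32.8 = 0.04/32.8 = 0.0012
Sum = 0.993
df = 1. Since 0.993 < 2.706, we do not reject H₀.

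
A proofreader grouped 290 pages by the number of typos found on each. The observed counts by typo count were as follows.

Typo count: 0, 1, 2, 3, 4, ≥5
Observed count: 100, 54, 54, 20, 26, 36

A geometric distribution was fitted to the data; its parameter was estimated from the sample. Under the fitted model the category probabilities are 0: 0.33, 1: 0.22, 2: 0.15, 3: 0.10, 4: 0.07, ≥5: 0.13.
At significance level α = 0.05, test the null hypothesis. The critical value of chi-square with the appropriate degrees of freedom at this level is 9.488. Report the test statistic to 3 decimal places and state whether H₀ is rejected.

8.703; do not reject

Expected counts E_i = n·p_i: 290×0.33 = 95.7, 290×0.22 = 63.8, 290×0.15 = 43.5, 290×0.10 = 29, 290×0.07 = 20.3, 290×0.13 = 37.7.
cat         O        E   (O−E)²/E
0         100     95.7     0.1932
1          54     63.8     1.5053
2          54     43.5     2.5345
3          20       29     2.7931
4          26     20.3     1.6005
≥5         36     37.7     0.0767
Sum = 8.703
df = 4. Since 8.703 < 9.488, we do not reject H₀.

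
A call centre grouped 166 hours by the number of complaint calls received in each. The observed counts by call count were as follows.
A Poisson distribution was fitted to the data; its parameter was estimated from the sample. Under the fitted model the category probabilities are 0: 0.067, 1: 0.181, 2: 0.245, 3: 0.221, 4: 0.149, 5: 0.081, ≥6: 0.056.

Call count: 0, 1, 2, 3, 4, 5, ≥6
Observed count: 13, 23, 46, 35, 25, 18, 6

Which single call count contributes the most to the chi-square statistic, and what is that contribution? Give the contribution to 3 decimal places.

1, 1.652

Expected counts E_i = n·p_i: 166×0.067 = 11.122, 166×0.181 = 30.046, 166×0.245 = 40.67, 166×0.221 = 36.686, 166×0.149 = 24.734, 166×0.081 = 13.446, 166×0.056 = 9.296.
cat         O        E   (O−E)²/E
0          13   11.122     0.3171
1          23   30.046     1.6523
2          46    40.67     0.6985
3          35   36.686     0.0775
4          25   24.734     0.0029
5          18   13.446     1.5424
≥6          6    9.296     1.1686
The largest term is for 1: 1.652.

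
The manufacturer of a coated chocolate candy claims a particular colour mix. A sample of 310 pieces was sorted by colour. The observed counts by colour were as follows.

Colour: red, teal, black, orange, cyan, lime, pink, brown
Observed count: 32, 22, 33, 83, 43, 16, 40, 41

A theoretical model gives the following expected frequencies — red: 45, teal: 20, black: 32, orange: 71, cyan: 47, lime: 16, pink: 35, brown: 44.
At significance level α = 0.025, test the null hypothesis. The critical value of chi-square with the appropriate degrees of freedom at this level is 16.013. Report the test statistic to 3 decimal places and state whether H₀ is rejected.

cat         O        E   (O−E)²/E
red        32       45     3.7556
teal       22       20     0.2000
black      33       32     0.0313
orange     83       71     2.0282
cyan       43       47     0.3404
lime       16       16     0.0000
pink       40       35     0.7143
brown      41       44     0.2045
Sum = 7.274
df = 7. Since 7.274 < 16.013, we do not reject H₀.

7.274; do not reject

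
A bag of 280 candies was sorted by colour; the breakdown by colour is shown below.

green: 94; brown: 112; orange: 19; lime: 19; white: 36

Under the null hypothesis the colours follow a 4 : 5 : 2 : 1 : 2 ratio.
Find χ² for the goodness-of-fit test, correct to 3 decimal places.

Ratio total = 14. Expected counts: 280×4/14 = 80, 280×5/14 = 100, 280×2/14 = 40, 280×1/14 = 20, 280×2/14 = 40.
cat         O        E   (O−E)²/E
green      94       80     2.4500
brown     112      100     1.4400
orange     19       40    11.0250
lime       19       20     0.0500
white      36       40     0.4000
Sum = 15.365

15.365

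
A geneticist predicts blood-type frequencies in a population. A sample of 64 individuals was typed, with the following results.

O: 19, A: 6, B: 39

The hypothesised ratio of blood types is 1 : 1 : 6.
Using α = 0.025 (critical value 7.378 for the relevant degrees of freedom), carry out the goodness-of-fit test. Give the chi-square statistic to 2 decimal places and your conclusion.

17.31; reject

Ratio total = 8. Expected counts: 64×1/8 = 8, 64×1/8 = 8, 64×6/8 = 48.
cat         O        E   (O−E)²/E
O          19        8     15.125
A           6        8      0.500
B          39       48      1.688
Sum = 17.31
df = 2. Since 17.31 > 7.378, we reject H₀.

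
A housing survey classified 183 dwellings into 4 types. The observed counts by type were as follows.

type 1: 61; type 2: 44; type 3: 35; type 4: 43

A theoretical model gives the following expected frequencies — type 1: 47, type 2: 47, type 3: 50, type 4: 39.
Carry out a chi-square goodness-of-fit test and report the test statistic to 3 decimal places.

9.272

type 1: (61 − 47)²/47 = 196/47 = 4.1702
type 2: (44 − 47)²/47 = 9/47 = 0.1915
type 3: (35 − 50)²/50 = 225/50 = 4.5000
type 4: (43 − 39)²/39 = 16/39 = 0.4103
Sum = 9.272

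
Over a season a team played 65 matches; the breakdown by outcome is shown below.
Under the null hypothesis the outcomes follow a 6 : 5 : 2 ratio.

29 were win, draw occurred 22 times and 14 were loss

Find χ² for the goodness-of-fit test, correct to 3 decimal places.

1.993

Ratio total = 13. Expected counts: 65×6/13 = 30, 65×5/13 = 25, 65×2/13 = 10.
win: (29 − 30)²/30 = 1/30 = 0.0333
draw: (22 − 25)²/25 = 9/25 = 0.3600
loss: (14 − 10)²/10 = 16/10 = 1.6000
Sum = 1.993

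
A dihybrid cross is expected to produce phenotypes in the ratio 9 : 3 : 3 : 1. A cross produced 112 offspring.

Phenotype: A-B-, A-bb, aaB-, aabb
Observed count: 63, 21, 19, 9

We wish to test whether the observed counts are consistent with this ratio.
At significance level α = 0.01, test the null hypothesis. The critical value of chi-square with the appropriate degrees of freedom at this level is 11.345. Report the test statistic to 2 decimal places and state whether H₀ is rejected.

0.76; do not reject

Ratio total = 16. Expected counts: 112×9/16 = 63, 112×3/16 = 21, 112×3/16 = 21, 112×1/16 = 7.
cat         O        E   (O−E)²/E
A-B-       63       63      0.000
A-bb       21       21      0.000
aaB-       19       21      0.190
aabb        9        7      0.571
Sum = 0.76
df = 3. Since 0.76 < 11.345, we do not reject H₀.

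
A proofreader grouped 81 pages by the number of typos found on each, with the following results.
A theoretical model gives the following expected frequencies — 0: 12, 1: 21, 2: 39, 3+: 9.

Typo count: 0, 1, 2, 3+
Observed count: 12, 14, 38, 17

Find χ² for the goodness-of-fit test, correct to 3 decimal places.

cat         O        E   (O−E)²/E
0          12       12     0.0000
1          14       21     2.3333
2          38       39     0.0256
3+         17        9     7.1111
Sum = 9.470

9.470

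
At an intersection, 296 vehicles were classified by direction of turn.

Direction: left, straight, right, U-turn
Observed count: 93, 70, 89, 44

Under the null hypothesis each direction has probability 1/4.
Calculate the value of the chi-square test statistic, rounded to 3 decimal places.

Expected count for each of the 4 categories: 296/4 = 74.
cat           O        E   (O−E)²/E
left         93       74     4.8784
straight     70       74     0.2162
right        89       74     3.0405
U-turn       44       74    12.1622
Sum = 20.297

20.297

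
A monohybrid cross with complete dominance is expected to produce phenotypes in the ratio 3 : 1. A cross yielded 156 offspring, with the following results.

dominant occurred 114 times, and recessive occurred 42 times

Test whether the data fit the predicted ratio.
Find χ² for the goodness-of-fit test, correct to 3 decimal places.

Ratio total = 4. Expected counts: 156×3/4 = 117, 156×1/4 = 39.
dominant: (114 − 117)²/117 = 9/117 = 0.0769
recessive: (42 − 39)²/39 = 9/39 = 0.2308
Sum = 0.308

0.308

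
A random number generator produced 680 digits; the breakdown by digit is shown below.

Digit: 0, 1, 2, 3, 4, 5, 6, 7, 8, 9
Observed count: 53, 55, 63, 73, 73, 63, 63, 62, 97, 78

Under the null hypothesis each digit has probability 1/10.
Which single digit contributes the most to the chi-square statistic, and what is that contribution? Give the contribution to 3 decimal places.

Expected count for each of the 10 categories: 680/10 = 68.
χ² = (53−68)²/68 + (55−68)²/68 + (63−68)²/68 + (73−68)²/68 + (73−68)²/68 + (63−68)²/68 + (63−68)²/68 + (62−68)²/68 + (97−68)²/68 + (78−68)²/68
   = 3.3088 + 2.4853 + 0.3676 + 0.3676 + 0.3676 + 0.3676 + 0.3676 + 0.5294 + 12.3676 + 1.4706
The largest term is for 8: 12.368.

8, 12.368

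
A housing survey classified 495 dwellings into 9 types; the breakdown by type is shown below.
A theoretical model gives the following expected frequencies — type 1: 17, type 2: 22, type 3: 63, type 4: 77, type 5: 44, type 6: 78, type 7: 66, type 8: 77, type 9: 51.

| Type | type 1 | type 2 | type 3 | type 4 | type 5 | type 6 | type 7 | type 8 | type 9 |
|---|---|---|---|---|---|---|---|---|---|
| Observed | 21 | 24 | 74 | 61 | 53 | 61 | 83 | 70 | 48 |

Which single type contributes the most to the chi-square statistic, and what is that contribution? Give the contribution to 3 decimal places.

type 7, 4.379

type 1: (21 − 17)²/17 = 16/17 = 0.9412
type 2: (24 − 22)²/22 = 4/22 = 0.1818
type 3: (74 − 63)²/63 = 121/63 = 1.9206
type 4: (61 − 77)²/77 = 256/77 = 3.3247
type 5: (53 − 44)²/44 = 81/44 = 1.8409
type 6: (61 − 78)²/78 = 289/78 = 3.7051
type 7: (83 − 66)²/66 = 289/66 = 4.3788
type 8: (70 − 77)²/77 = 49/77 = 0.6364
type 9: (48 − 51)²/51 = 9/51 = 0.1765
The largest term is for type 7: 4.379.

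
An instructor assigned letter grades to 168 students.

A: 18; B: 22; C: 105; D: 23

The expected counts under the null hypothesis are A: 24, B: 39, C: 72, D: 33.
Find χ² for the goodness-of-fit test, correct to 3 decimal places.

A: (18 − 24)²/24 = 36/24 = 1.5000
B: (22 − 39)²/39 = 289/39 = 7.4103
C: (105 − 72)²/72 = 1089/72 = 15.1250
D: (23 − 33)²/33 = 100/33 = 3.0303
Sum = 27.066

27.066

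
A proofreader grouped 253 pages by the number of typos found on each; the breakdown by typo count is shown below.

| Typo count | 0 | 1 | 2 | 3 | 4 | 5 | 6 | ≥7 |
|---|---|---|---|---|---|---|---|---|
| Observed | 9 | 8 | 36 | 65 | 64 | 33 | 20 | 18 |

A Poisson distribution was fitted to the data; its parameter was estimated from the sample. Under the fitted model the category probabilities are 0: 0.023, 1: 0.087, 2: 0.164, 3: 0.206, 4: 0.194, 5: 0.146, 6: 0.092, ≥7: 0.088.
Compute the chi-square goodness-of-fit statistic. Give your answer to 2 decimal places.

20.80

Expected counts E_i = n·p_i: 253×0.023 = 5.819, 253×0.087 = 22.011, 253×0.164 = 41.492, 253×0.206 = 52.118, 253×0.194 = 49.082, 253×0.146 = 36.938, 253×0.092 = 23.276, 253×0.088 = 22.264.
χ² = (9−5.819)²/5.819 + (8−22.011)²/22.011 + (36−41.492)²/41.492 + (65−52.118)²/52.118 + (64−49.082)²/49.082 + (33−36.938)²/36.938 + (20−23.276)²/23.276 + (18−22.264)²/22.264
   = 1.739 + 8.919 + 0.727 + 3.184 + 4.534 + 0.420 + 0.461 + 0.817
Sum = 20.80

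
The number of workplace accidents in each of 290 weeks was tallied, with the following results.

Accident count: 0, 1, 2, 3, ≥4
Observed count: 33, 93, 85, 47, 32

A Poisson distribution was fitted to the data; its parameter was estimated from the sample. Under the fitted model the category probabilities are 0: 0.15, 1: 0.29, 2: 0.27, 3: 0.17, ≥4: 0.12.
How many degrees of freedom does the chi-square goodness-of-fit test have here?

There are k = 5 categories and 1 parameter estimated from the data, so df = 5 − 1 − 1 = 3.

3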